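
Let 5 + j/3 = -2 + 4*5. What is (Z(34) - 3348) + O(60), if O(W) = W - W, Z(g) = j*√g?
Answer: -3348 + 39*√34 ≈ -3120.6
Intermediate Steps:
j = 39 (j = -15 + 3*(-2 + 4*5) = -15 + 3*(-2 + 20) = -15 + 3*18 = -15 + 54 = 39)
Z(g) = 39*√g
O(W) = 0
(Z(34) - 3348) + O(60) = (39*√34 - 3348) + 0 = (-3348 + 39*√34) + 0 = -3348 + 39*√34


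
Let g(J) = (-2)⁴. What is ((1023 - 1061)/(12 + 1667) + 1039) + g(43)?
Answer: 1771307/1679 ≈ 1055.0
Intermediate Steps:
g(J) = 16
((1023 - 1061)/(12 + 1667) + 1039) + g(43) = ((1023 - 1061)/(12 + 1667) + 1039) + 16 = (-38/1679 + 1039) + 16 = 1744443/1679 + 16 = 1771307/1679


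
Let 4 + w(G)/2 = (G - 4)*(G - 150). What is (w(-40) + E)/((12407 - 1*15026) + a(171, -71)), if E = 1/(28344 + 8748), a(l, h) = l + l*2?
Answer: -619881505/78115752 ≈ -7.9354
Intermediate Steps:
a(l, h) = 3*l (a(l, h) = l + 2*l = 3*l)
E = 1/37092 ≈ 2.6960e-5
w(G) = -8 + 2*(-150 + G)*(-4 + G) (w(G) = -8 + 2*((G - 4)*(G - 150)) = -8 + 2*((-4 + G)*(-150 + G)) = -8 + 2*((-150 + G)*(-4 + G)) = -8 + 2*(-150 + G)*(-4 + G))
(w(-40) + E)/((12407 - 1*15026) + a(171, -71)) = ((1192 - 308*(-40) + 2*(-40)²) + 1/37092)/((12407 - 1*15026) + 3*171) = ((1192 + 12320 + 2*1600) + 1/37092)/((12407 - 15026) + 513) = ((1192 + 12320 + 3200) + 1/37092)/(-2619 + 513) = (16712 + 1/37092)/(-2106) = (619881505/37092)*(-1/2106) = -619881505/78115752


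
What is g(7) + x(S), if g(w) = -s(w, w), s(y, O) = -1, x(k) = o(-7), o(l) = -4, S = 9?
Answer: -3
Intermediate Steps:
x(k) = -4
g(w) = 1 (g(w) = -1*(-1) = 1)
g(7) + x(S) = 1 - 4 = -3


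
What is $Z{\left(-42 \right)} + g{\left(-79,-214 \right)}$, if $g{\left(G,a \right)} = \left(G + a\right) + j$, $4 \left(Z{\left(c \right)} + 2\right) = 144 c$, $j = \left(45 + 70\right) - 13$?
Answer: $-1705$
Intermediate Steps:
$j = 102$ ($j = 115 - 13 = 102$)
$Z{\left(c \right)} = -2 + 36 c$ ($Z{\left(c \right)} = -2 + \frac{144 c}{4} = -2 + 36 c$)
$g{\left(G,a \right)} = 102 + G + a$ ($g{\left(G,a \right)} = \left(G + a\right) + 102 = 102 + G + a$)
$Z{\left(-42 \right)} + g{\left(-79,-214 \right)} = \left(-2 + 36 \left(-42\right)\right) - 191 = \left(-2 - 1512\right) - 191 = -1514 - 191 = -1705$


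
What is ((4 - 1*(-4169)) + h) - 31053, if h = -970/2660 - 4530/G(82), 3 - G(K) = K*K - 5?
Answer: -6002422969/223307 ≈ -26880.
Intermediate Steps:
G(K) = 8 - K**2 (G(K) = 3 - (K*K - 5) = 3 - (K**2 - 5) = 3 - (-5 + K**2) = 3 + (5 - K**2) = 8 - K**2)
h = 69191/223307 (h = -970/2660 - 4530/(8 - 1*82**2) = -970*1/2660 - 4530/(8 - 1*6724) = -97/266 - 4530/(8 - 6724) = -97/266 - 4530/(-6716) = -97/266 - 4530*(-1/6716) = -97/266 + 2265/3358 = 69191/223307 ≈ 0.30985)
((4 - 1*(-4169)) + h) - 31053 = ((4 - 1*(-4169)) + 69191/223307) - 31053 = ((4 + 4169) + 69191/223307) - 31053 = (4173 + 69191/223307) - 31053 = 931929302/223307 - 31053 = -6002422969/223307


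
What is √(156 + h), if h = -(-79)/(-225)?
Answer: √35021/15 ≈ 12.476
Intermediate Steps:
h = -79/225 (h = -(-79)*(-1)/225 = -1*79/225 = -79/225 ≈ -0.35111)
√(156 + h) = √(156 - 79/225) = √(35021/225) = √35021/15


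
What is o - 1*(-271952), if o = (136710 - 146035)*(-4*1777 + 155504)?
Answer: -1383520748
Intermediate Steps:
o = -1383792700 (o = -9325*(-7108 + 155504) = -9325*148396 = -1383792700)
o - 1*(-271952) = -1383792700 - 1*(-271952) = -1383792700 + 271952 = -1383520748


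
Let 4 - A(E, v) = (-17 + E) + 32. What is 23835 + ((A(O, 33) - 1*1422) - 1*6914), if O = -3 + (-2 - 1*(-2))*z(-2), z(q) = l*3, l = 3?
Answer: 15491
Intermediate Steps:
z(q) = 9 (z(q) = 3*3 = 9)
O = -3 (O = -3 + (-2 - 1*(-2))*9 = -3 + (-2 + 2)*9 = -3 + 0*9 = -3 + 0 = -3)
A(E, v) = -11 - E (A(E, v) = 4 - ((-17 + E) + 32) = 4 - (15 + E) = 4 + (-15 - E) = -11 - E)
23835 + ((A(O, 33) - 1*1422) - 1*6914) = 23835 + (((-11 - 1*(-3)) - 1*1422) - 1*6914) = 23835 + (((-11 + 3) - 1422) - 6914) = 23835 + ((-8 - 1422) - 6914) = 23835 + (-1430 - 6914) = 23835 - 8344 = 15491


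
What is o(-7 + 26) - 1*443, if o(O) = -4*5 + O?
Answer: -444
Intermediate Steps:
o(O) = -20 + O
o(-7 + 26) - 1*443 = (-20 + (-7 + 26)) - 1*443 = (-20 + 19) - 443 = -1 - 443 = -444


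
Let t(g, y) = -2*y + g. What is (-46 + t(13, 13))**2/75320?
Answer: 3481/75320 ≈ 0.046216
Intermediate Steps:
t(g, y) = g - 2*y
(-46 + t(13, 13))**2/75320 = (-46 + (13 - 2*13))**2/75320 = (-46 + (13 - 26))**2*(1/75320) = (-46 - 13)**2*(1/75320) = (-59)**2*(1/75320) = 3481*(1/75320) = 3481/75320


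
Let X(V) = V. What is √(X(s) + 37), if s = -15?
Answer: √22 ≈ 4.6904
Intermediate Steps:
√(X(s) + 37) = √(-15 + 37) = √22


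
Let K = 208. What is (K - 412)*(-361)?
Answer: 73644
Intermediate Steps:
(K - 412)*(-361) = (208 - 412)*(-361) = -204*(-361) = 73644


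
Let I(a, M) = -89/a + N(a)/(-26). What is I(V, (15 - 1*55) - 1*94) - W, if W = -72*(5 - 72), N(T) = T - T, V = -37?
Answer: -178399/37 ≈ -4821.6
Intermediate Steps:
N(T) = 0
W = 4824 (W = -72*(-67) = 4824)
I(a, M) = -89/a (I(a, M) = -89/a + 0/(-26) = -89/a + 0*(-1/26) = -89/a + 0 = -89/a)
I(V, (15 - 1*55) - 1*94) - W = -89/(-37) - 1*4824 = -89*(-1/37) - 4824 = 89/37 - 4824 = -178399/37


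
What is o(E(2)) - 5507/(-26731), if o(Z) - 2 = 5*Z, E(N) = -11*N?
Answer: -2881441/26731 ≈ -107.79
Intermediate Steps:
o(Z) = 2 + 5*Z
o(E(2)) - 5507/(-26731) = (2 + 5*(-11*2)) - 5507/(-26731) = (2 + 5*(-22)) - 5507*(-1/26731) = (2 - 110) + 5507/26731 = -108 + 5507/26731 = -2881441/26731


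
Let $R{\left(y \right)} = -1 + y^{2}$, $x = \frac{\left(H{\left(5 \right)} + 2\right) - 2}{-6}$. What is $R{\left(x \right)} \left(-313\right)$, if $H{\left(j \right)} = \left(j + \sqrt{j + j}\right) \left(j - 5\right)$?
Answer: $313$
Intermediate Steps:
$H{\left(j \right)} = \left(-5 + j\right) \left(j + \sqrt{2} \sqrt{j}\right)$ ($H{\left(j \right)} = \left(j + \sqrt{2 j}\right) \left(-5 + j\right) = \left(j + \sqrt{2} \sqrt{j}\right) \left(-5 + j\right) = \left(-5 + j\right) \left(j + \sqrt{2} \sqrt{j}\right)$)
$x = 0$ ($x = \frac{\left(\left(5^{2} - 25 + \sqrt{2} \cdot 5^{\frac{3}{2}} - 5 \sqrt{2} \sqrt{5}\right) + 2\right) - 2}{-6} = \left(\left(\left(25 - 25 + \sqrt{2} \cdot 5 \sqrt{5} - 5 \sqrt{10}\right) + 2\right) - 2\right) \left(- \frac{1}{6}\right) = \left(\left(\left(25 - 25 + 5 \sqrt{10} - 5 \sqrt{10}\right) + 2\right) - 2\right) \left(- \frac{1}{6}\right) = \left(\left(0 + 2\right) - 2\right) \left(- \frac{1}{6}\right) = \left(2 - 2\right) \left(- \frac{1}{6}\right) = 0 \left(- \frac{1}{6}\right) = 0$)
$R{\left(x \right)} \left(-313\right) = \left(-1 + 0^{2}\right) \left(-313\right) = \left(-1 + 0\right) \left(-313\right) = \left(-1\right) \left(-313\right) = 313$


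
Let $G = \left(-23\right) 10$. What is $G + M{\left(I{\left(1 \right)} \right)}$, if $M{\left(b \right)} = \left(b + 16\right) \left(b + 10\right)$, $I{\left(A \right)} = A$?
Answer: $-43$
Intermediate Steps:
$M{\left(b \right)} = \left(10 + b\right) \left(16 + b\right)$ ($M{\left(b \right)} = \left(16 + b\right) \left(10 + b\right) = \left(10 + b\right) \left(16 + b\right)$)
$G = -230$
$G + M{\left(I{\left(1 \right)} \right)} = -230 + \left(160 + 1^{2} + 26 \cdot 1\right) = -230 + \left(160 + 1 + 26\right) = -230 + 187 = -43$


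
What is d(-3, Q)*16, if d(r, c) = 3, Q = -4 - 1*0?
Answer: 48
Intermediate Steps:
Q = -4 (Q = -4 + 0 = -4)
d(-3, Q)*16 = 3*16 = 48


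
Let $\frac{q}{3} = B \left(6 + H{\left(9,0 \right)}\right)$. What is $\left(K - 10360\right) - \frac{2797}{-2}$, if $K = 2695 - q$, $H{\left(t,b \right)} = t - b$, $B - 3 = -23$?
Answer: $- \frac{10733}{2} \approx -5366.5$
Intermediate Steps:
$B = -20$ ($B = 3 - 23 = -20$)
$q = -900$ ($q = 3 \left(- 20 \left(6 + \left(9 - 0\right)\right)\right) = 3 \left(- 20 \left(6 + \left(9 + 0\right)\right)\right) = 3 \left(- 20 \left(6 + 9\right)\right) = 3 \left(\left(-20\right) 15\right) = 3 \left(-300\right) = -900$)
$K = 3595$ ($K = 2695 - -900 = 2695 + 900 = 3595$)
$\left(K - 10360\right) - \frac{2797}{-2} = \left(3595 - 10360\right) - \frac{2797}{-2} = -6765 - - \frac{2797}{2} = -6765 + \frac{2797}{2} = - \frac{10733}{2}$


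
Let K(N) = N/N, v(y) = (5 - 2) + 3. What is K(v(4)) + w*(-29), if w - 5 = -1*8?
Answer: 88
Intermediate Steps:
v(y) = 6 (v(y) = 3 + 3 = 6)
w = -3 (w = 5 - 1*8 = 5 - 8 = -3)
K(N) = 1
K(v(4)) + w*(-29) = 1 - 3*(-29) = 1 + 87 = 88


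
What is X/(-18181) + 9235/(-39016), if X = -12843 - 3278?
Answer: 461075401/709349896 ≈ 0.65000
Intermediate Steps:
X = -16121
X/(-18181) + 9235/(-39016) = -16121/(-18181) + 9235/(-39016) = -16121*(-1/18181) + 9235*(-1/39016) = 16121/18181 - 9235/39016 = 461075401/709349896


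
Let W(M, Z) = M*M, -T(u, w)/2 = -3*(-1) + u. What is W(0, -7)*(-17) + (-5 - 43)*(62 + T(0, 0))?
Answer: -2688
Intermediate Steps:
T(u, w) = -6 - 2*u (T(u, w) = -2*(-3*(-1) + u) = -2*(3 + u) = -6 - 2*u)
W(M, Z) = M**2
W(0, -7)*(-17) + (-5 - 43)*(62 + T(0, 0)) = 0**2*(-17) + (-5 - 43)*(62 + (-6 - 2*0)) = 0*(-17) - 48*(62 + (-6 + 0)) = 0 - 48*(62 - 6) = 0 - 48*56 = 0 - 2688 = -2688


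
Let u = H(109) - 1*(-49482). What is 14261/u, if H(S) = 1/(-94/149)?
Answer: 1340534/4651159 ≈ 0.28822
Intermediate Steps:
H(S) = -149/94 (H(S) = 1/(-94*1/149) = 1/(-94/149) = -149/94)
u = 4651159/94 (u = -149/94 - 1*(-49482) = -149/94 + 49482 = 4651159/94 ≈ 49480.)
14261/u = 14261/(4651159/94) = 14261*(94/4651159) = 1340534/4651159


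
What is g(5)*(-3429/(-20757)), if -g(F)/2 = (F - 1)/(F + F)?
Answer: -4572/34595 ≈ -0.13216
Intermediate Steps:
g(F) = -(-1 + F)/F (g(F) = -2*(F - 1)/(F + F) = -2*(-1 + F)/(2*F) = -2*(-1 + F)*1/(2*F) = -(-1 + F)/F)
g(5)*(-3429/(-20757)) = ((1 - 1*5)/5)*(-3429/(-20757)) = ((1 - 5)/5)*(-3429*(-1/20757)) = ((1/5)*(-4))*(1143/6919) = -4/5*1143/6919 = -4572/34595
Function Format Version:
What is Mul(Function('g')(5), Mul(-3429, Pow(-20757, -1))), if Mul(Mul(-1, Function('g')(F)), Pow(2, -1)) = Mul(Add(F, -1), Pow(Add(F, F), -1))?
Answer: Rational(-4572, 34595) ≈ -0.13216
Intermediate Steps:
Function('g')(F) = Mul(-1, Pow(F, -1), Add(-1, F)) (Function('g')(F) = Mul(-2, Mul(Add(F, -1), Pow(Add(F, F), -1))) = Mul(-2, Mul(Add(-1, F), Pow(Mul(2, F), -1))) = Mul(-2, Mul(Add(-1, F), Mul(Rational(1, 2), Pow(F, -1)))) = Mul(-2, Mul(Rational(1, 2), Pow(F, -1), Add(-1, F))) = Mul(-1, Pow(F, -1), Add(-1, F)))
Mul(Function('g')(5), Mul(-3429, Pow(-20757, -1))) = Mul(Mul(Pow(5, -1), Add(1, Mul(-1, 5))), Mul(-3429, Pow(-20757, -1))) = Mul(Mul(Rational(1, 5), Add(1, -5)), Mul(-3429, Rational(-1, 20757))) = Mul(Mul(Rational(1, 5), -4), Rational(1143, 6919)) = Mul(Rational(-4, 5), Rational(1143, 6919)) = Rational(-4572, 34595)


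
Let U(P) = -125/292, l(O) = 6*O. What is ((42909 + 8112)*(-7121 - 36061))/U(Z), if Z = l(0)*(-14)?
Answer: 643331136024/125 ≈ 5.1466e+9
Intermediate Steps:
Z = 0 (Z = (6*0)*(-14) = 0*(-14) = 0)
U(P) = -125/292 (U(P) = -125*1/292 = -125/292)
((42909 + 8112)*(-7121 - 36061))/U(Z) = ((42909 + 8112)*(-7121 - 36061))/(-125/292) = (51021*(-43182))*(-292/125) = -2203188822*(-292/125) = 643331136024/125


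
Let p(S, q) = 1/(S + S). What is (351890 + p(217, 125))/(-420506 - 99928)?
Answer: -152720261/225868356 ≈ -0.67615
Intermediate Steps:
p(S, q) = 1/(2*S)
(351890 + p(217, 125))/(-420506 - 99928) = (351890 + (1/2)/217)/(-420506 - 99928) = (351890 + (1/2)*(1/217))/(-520434) = (351890 + 1/434)*(-1/520434) = (152720261/434)*(-1/520434) = -152720261/225868356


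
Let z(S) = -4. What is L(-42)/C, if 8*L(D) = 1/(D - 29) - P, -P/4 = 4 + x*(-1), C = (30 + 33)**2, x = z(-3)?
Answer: 757/751464 ≈ 0.0010074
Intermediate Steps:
x = -4
C = 3969 (C = 63**2 = 3969)
P = -32 (P = -4*(4 - 4*(-1)) = -4*(4 + 4) = -4*8 = -32)
L(D) = 4 + 1/(8*(-29 + D)) (L(D) = (1/(D - 29) - 1*(-32))/8 = (1/(-29 + D) + 32)/8 = (32 + 1/(-29 + D))/8 = 4 + 1/(8*(-29 + D)))
L(-42)/C = ((-927 + 32*(-42))/(8*(-29 - 42)))/3969 = ((1/8)*(-927 - 1344)/(-71))*(1/3969) = ((1/8)*(-1/71)*(-2271))*(1/3969) = (2271/568)*(1/3969) = 757/751464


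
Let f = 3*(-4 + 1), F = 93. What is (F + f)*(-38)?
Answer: -3192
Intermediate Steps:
f = -9 (f = 3*(-3) = -9)
(F + f)*(-38) = (93 - 9)*(-38) = 84*(-38) = -3192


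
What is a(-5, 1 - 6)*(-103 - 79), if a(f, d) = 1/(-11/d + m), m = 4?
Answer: -910/31 ≈ -29.355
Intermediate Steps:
a(f, d) = 1/(4 - 11/d) (a(f, d) = 1/(-11/d + 4) = 1/(4 - 11/d))
a(-5, 1 - 6)*(-103 - 79) = ((1 - 6)/(-11 + 4*(1 - 6)))*(-103 - 79) = -5/(-11 + 4*(-5))*(-182) = -5/(-11 - 20)*(-182) = -5/(-31)*(-182) = -5*(-1/31)*(-182) = (5/31)*(-182) = -910/31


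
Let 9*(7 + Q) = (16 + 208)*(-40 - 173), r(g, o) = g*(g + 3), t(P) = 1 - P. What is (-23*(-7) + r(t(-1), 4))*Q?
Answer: -907725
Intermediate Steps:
r(g, o) = g*(3 + g)
Q = -15925/3 (Q = -7 + ((16 + 208)*(-40 - 173))/9 = -7 + (224*(-213))/9 = -7 + (1/9)*(-47712) = -7 - 15904/3 = -15925/3 ≈ -5308.3)
(-23*(-7) + r(t(-1), 4))*Q = (-23*(-7) + (1 - 1*(-1))*(3 + (1 - 1*(-1))))*(-15925/3) = (161 + (1 + 1)*(3 + (1 + 1)))*(-15925/3) = (161 + 2*(3 + 2))*(-15925/3) = (161 + 2*5)*(-15925/3) = (161 + 10)*(-15925/3) = 171*(-15925/3) = -907725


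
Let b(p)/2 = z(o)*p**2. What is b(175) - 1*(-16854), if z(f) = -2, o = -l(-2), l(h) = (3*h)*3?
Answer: -105646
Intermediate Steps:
l(h) = 9*h
o = 18 (o = -9*(-2) = -1*(-18) = 18)
b(p) = -4*p**2 (b(p) = 2*(-2*p**2) = -4*p**2)
b(175) - 1*(-16854) = -4*175**2 - 1*(-16854) = -4*30625 + 16854 = -122500 + 16854 = -105646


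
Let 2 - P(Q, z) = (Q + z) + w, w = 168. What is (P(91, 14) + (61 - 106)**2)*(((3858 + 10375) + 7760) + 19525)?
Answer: 72822572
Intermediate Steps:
P(Q, z) = -166 - Q - z (P(Q, z) = 2 - ((Q + z) + 168) = 2 - (168 + Q + z) = 2 + (-168 - Q - z) = -166 - Q - z)
(P(91, 14) + (61 - 106)**2)*(((3858 + 10375) + 7760) + 19525) = ((-166 - 1*91 - 1*14) + (61 - 106)**2)*(((3858 + 10375) + 7760) + 19525) = ((-166 - 91 - 14) + (-45)**2)*((14233 + 7760) + 19525) = (-271 + 2025)*(21993 + 19525) = 1754*41518 = 72822572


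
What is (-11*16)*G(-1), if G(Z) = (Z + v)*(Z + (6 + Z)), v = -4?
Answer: 3520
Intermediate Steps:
G(Z) = (-4 + Z)*(6 + 2*Z) (G(Z) = (Z - 4)*(Z + (6 + Z)) = (-4 + Z)*(6 + 2*Z))
(-11*16)*G(-1) = (-11*16)*(-24 - 2*(-1) + 2*(-1)²) = -176*(-24 + 2 + 2*1) = -176*(-24 + 2 + 2) = -176*(-20) = 3520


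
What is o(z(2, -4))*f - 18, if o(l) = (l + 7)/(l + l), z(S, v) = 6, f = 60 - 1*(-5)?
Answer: 629/12 ≈ 52.417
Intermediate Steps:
f = 65 (f = 60 + 5 = 65)
o(l) = (7 + l)/(2*l) (o(l) = (7 + l)/((2*l)) = (7 + l)*(1/(2*l)) = (7 + l)/(2*l))
o(z(2, -4))*f - 18 = ((½)*(7 + 6)/6)*65 - 18 = ((½)*(⅙)*13)*65 - 18 = (13/12)*65 - 18 = 845/12 - 18 = 629/12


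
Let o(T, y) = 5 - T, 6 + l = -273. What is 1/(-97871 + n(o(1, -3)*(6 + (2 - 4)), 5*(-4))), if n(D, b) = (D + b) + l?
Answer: -1/98154 ≈ -1.0188e-5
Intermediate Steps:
l = -279 (l = -6 - 273 = -279)
n(D, b) = -279 + D + b (n(D, b) = (D + b) - 279 = -279 + D + b)
1/(-97871 + n(o(1, -3)*(6 + (2 - 4)), 5*(-4))) = 1/(-97871 + (-279 + (5 - 1*1)*(6 + (2 - 4)) + 5*(-4))) = 1/(-97871 + (-279 + (5 - 1)*(6 - 2) - 20)) = 1/(-97871 + (-279 + 4*4 - 20)) = 1/(-97871 + (-279 + 16 - 20)) = 1/(-97871 - 283) = 1/(-98154) = -1/98154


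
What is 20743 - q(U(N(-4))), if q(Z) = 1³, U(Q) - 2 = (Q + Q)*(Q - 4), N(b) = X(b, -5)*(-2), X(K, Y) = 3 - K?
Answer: 20742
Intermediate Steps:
N(b) = -6 + 2*b (N(b) = (3 - b)*(-2) = -6 + 2*b)
U(Q) = 2 + 2*Q*(-4 + Q) (U(Q) = 2 + (Q + Q)*(Q - 4) = 2 + (2*Q)*(-4 + Q) = 2 + 2*Q*(-4 + Q))
q(Z) = 1
20743 - q(U(N(-4))) = 20743 - 1*1 = 20743 - 1 = 20742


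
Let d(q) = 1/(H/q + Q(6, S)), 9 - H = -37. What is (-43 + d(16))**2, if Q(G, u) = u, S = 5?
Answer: 7295401/3969 ≈ 1838.1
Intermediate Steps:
H = 46 (H = 9 - 1*(-37) = 9 + 37 = 46)
d(q) = 1/(5 + 46/q) (d(q) = 1/(46/q + 5) = 1/(5 + 46/q))
(-43 + d(16))**2 = (-43 + 16/(46 + 5*16))**2 = (-43 + 16/(46 + 80))**2 = (-43 + 16/126)**2 = (-43 + 16*(1/126))**2 = (-43 + 8/63)**2 = (-2701/63)**2 = 7295401/3969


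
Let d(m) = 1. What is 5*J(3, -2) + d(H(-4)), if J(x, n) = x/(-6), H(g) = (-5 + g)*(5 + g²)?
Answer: -3/2 ≈ -1.5000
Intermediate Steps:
J(x, n) = -x/6 (J(x, n) = x*(-⅙) = -x/6)
5*J(3, -2) + d(H(-4)) = 5*(-⅙*3) + 1 = 5*(-½) + 1 = -5/2 + 1 = -3/2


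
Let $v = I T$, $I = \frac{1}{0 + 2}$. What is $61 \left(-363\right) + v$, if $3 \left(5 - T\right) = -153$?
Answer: $-22115$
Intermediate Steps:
$T = 56$ ($T = 5 - -51 = 5 + 51 = 56$)
$I = \frac{1}{2} \approx 0.5$
$v = 28$ ($v = \frac{1}{2} \cdot 56 = 28$)
$61 \left(-363\right) + v = 61 \left(-363\right) + 28 = -22143 + 28 = -22115$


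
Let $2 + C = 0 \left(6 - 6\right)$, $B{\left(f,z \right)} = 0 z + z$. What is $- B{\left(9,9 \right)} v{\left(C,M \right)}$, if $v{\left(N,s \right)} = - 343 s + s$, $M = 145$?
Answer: $446310$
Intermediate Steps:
$B{\left(f,z \right)} = z$ ($B{\left(f,z \right)} = 0 + z = z$)
$C = -2$ ($C = -2 + 0 \left(6 - 6\right) = -2 + 0 \cdot 0 = -2 + 0 = -2$)
$v{\left(N,s \right)} = - 342 s$
$- B{\left(9,9 \right)} v{\left(C,M \right)} = - 9 \left(\left(-342\right) 145\right) = - 9 \left(-49590\right) = \left(-1\right) \left(-446310\right) = 446310$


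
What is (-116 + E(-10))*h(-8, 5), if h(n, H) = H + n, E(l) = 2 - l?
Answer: 312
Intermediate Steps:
(-116 + E(-10))*h(-8, 5) = (-116 + (2 - 1*(-10)))*(5 - 8) = (-116 + (2 + 10))*(-3) = (-116 + 12)*(-3) = -104*(-3) = 312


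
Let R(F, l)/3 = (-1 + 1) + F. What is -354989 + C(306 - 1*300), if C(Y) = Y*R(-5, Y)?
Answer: -355079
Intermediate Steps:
R(F, l) = 3*F (R(F, l) = 3*((-1 + 1) + F) = 3*(0 + F) = 3*F)
C(Y) = -15*Y (C(Y) = Y*(3*(-5)) = Y*(-15) = -15*Y)
-354989 + C(306 - 1*300) = -354989 - 15*(306 - 1*300) = -354989 - 15*(306 - 300) = -354989 - 15*6 = -354989 - 90 = -355079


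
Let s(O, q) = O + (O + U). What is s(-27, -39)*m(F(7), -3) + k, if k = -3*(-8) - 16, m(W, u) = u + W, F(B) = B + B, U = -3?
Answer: -619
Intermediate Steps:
F(B) = 2*B
m(W, u) = W + u
s(O, q) = -3 + 2*O (s(O, q) = O + (O - 3) = O + (-3 + O) = -3 + 2*O)
k = 8 (k = 24 - 16 = 8)
s(-27, -39)*m(F(7), -3) + k = (-3 + 2*(-27))*(2*7 - 3) + 8 = (-3 - 54)*(14 - 3) + 8 = -57*11 + 8 = -627 + 8 = -619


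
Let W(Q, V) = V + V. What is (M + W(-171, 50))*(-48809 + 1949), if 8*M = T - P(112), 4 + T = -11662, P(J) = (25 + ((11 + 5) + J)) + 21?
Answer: 64666800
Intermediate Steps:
P(J) = 62 + J (P(J) = (25 + (16 + J)) + 21 = (41 + J) + 21 = 62 + J)
T = -11666 (T = -4 - 11662 = -11666)
M = -1480 (M = (-11666 - (62 + 112))/8 = (-11666 - 1*174)/8 = (-11666 - 174)/8 = (⅛)*(-11840) = -1480)
W(Q, V) = 2*V
(M + W(-171, 50))*(-48809 + 1949) = (-1480 + 2*50)*(-48809 + 1949) = (-1480 + 100)*(-46860) = -1380*(-46860) = 64666800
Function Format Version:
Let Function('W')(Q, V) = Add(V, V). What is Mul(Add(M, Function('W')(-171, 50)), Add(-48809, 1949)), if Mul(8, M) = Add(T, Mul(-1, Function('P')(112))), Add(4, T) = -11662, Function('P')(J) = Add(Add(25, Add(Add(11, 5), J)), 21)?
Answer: 64666800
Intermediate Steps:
Function('P')(J) = Add(62, J) (Function('P')(J) = Add(Add(25, Add(16, J)), 21) = Add(Add(41, J), 21) = Add(62, J))
T = -11666 (T = Add(-4, -11662) = -11666)
M = -1480 (M = Mul(Rational(1, 8), Add(-11666, Mul(-1, Add(62, 112)))) = Mul(Rational(1, 8), Add(-11666, Mul(-1, 174))) = Mul(Rational(1, 8), Add(-11666, -174)) = Mul(Rational(1, 8), -11840) = -1480)
Function('W')(Q, V) = Mul(2, V)
Mul(Add(M, Function('W')(-171, 50)), Add(-48809, 1949)) = Mul(Add(-1480, Mul(2, 50)), Add(-48809, 1949)) = Mul(Add(-1480, 100), -46860) = Mul(-1380, -46860) = 64666800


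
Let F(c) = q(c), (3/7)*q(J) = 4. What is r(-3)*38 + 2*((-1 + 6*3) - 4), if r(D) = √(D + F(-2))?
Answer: 26 + 38*√57/3 ≈ 121.63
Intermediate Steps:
q(J) = 28/3 (q(J) = (7/3)*4 = 28/3)
F(c) = 28/3
r(D) = √(28/3 + D) (r(D) = √(D + 28/3) = √(28/3 + D))
r(-3)*38 + 2*((-1 + 6*3) - 4) = (√(84 + 9*(-3))/3)*38 + 2*((-1 + 6*3) - 4) = (√(84 - 27)/3)*38 + 2*((-1 + 18) - 4) = (√57/3)*38 + 2*(17 - 4) = 38*√57/3 + 2*13 = 38*√57/3 + 26 = 26 + 38*√57/3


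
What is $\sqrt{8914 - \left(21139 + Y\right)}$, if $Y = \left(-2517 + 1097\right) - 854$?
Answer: $i \sqrt{9951} \approx 99.755 i$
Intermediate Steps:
$Y = -2274$ ($Y = -1420 - 854 = -2274$)
$\sqrt{8914 - \left(21139 + Y\right)} = \sqrt{8914 - 18865} = \sqrt{-9951} = i \sqrt{9951}$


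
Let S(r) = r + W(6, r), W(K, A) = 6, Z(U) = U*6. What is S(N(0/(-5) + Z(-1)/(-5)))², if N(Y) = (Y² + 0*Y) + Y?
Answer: 46656/625 ≈ 74.650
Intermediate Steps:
Z(U) = 6*U
N(Y) = Y + Y² (N(Y) = (Y² + 0) + Y = Y² + Y = Y + Y²)
S(r) = 6 + r (S(r) = r + 6 = 6 + r)
S(N(0/(-5) + Z(-1)/(-5)))² = (6 + (0/(-5) + (6*(-1))/(-5))*(1 + (0/(-5) + (6*(-1))/(-5))))² = (6 + (0*(-⅕) - 6*(-⅕))*(1 + (0*(-⅕) - 6*(-⅕))))² = (6 + (0 + 6/5)*(1 + (0 + 6/5)))² = (6 + 6*(1 + 6/5)/5)² = (6 + (6/5)*(11/5))² = (6 + 66/25)² = (216/25)² = 46656/625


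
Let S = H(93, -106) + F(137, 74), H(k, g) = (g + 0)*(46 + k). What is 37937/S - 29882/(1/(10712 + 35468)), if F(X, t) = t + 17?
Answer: -20206619016617/14643 ≈ -1.3800e+9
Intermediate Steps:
F(X, t) = 17 + t
H(k, g) = g*(46 + k)
S = -14643 (S = -106*(46 + 93) + (17 + 74) = -106*139 + 91 = -14734 + 91 = -14643)
37937/S - 29882/(1/(10712 + 35468)) = 37937/(-14643) - 29882/(1/(10712 + 35468)) = 37937*(-1/14643) - 29882/(1/46180) = -37937/14643 - 29882/1/46180 = -37937/14643 - 29882*46180 = -37937/14643 - 1379950760 = -20206619016617/14643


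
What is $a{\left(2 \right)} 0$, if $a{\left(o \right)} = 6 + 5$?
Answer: $0$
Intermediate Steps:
$a{\left(o \right)} = 11$
$a{\left(2 \right)} 0 = 11 \cdot 0 = 0$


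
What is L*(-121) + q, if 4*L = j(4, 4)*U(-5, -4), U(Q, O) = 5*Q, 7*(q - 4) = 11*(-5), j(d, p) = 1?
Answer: 21067/28 ≈ 752.39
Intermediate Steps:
q = -27/7 (q = 4 + (11*(-5))/7 = 4 + (⅐)*(-55) = 4 - 55/7 = -27/7 ≈ -3.8571)
L = -25/4 (L = (1*(5*(-5)))/4 = (1*(-25))/4 = (¼)*(-25) = -25/4 ≈ -6.2500)
L*(-121) + q = -25/4*(-121) - 27/7 = 3025/4 - 27/7 = 21067/28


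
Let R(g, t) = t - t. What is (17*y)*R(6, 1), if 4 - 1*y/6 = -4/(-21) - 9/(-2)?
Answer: 0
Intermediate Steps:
y = -29/7 (y = 24 - 6*(-4/(-21) - 9/(-2)) = 24 - 6*(-4*(-1/21) - 9*(-½)) = 24 - 6*(4/21 + 9/2) = 24 - 6*197/42 = 24 - 197/7 = -29/7 ≈ -4.1429)
R(g, t) = 0
(17*y)*R(6, 1) = (17*(-29/7))*0 = -493/7*0 = 0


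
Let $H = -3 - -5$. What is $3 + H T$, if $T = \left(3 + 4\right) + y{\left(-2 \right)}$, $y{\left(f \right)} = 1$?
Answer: $19$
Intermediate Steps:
$H = 2$ ($H = -3 + 5 = 2$)
$T = 8$ ($T = \left(3 + 4\right) + 1 = 7 + 1 = 8$)
$3 + H T = 3 + 2 \cdot 8 = 3 + 16 = 19$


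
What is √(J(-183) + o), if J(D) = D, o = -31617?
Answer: 10*I*√318 ≈ 178.33*I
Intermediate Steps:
√(J(-183) + o) = √(-183 - 31617) = √(-31800) = 10*I*√318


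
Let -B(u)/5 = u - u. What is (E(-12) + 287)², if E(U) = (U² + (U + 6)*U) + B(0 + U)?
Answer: 253009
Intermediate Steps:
B(u) = 0 (B(u) = -5*(u - u) = -5*0 = 0)
E(U) = U² + U*(6 + U) (E(U) = (U² + (U + 6)*U) + 0 = (U² + (6 + U)*U) + 0 = (U² + U*(6 + U)) + 0 = U² + U*(6 + U))
(E(-12) + 287)² = (2*(-12)*(3 - 12) + 287)² = (2*(-12)*(-9) + 287)² = (216 + 287)² = 503² = 253009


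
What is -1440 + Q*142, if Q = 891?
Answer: 125082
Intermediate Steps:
-1440 + Q*142 = -1440 + 891*142 = -1440 + 126522 = 125082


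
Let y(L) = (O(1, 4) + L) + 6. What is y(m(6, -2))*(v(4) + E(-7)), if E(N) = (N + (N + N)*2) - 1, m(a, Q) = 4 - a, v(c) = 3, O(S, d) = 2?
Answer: -198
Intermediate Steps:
y(L) = 8 + L (y(L) = (2 + L) + 6 = 8 + L)
E(N) = -1 + 5*N (E(N) = (N + (2*N)*2) - 1 = (N + 4*N) - 1 = 5*N - 1 = -1 + 5*N)
y(m(6, -2))*(v(4) + E(-7)) = (8 + (4 - 1*6))*(3 + (-1 + 5*(-7))) = (8 + (4 - 6))*(3 + (-1 - 35)) = (8 - 2)*(3 - 36) = 6*(-33) = -198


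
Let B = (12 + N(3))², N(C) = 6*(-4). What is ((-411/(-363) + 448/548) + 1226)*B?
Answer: 2931224112/16577 ≈ 1.7682e+5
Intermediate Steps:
N(C) = -24
B = 144 (B = (12 - 24)² = (-12)² = 144)
((-411/(-363) + 448/548) + 1226)*B = ((-411/(-363) + 448/548) + 1226)*144 = ((-411*(-1/363) + 448*(1/548)) + 1226)*144 = ((137/121 + 112/137) + 1226)*144 = (32321/16577 + 1226)*144 = (20355723/16577)*144 = 2931224112/16577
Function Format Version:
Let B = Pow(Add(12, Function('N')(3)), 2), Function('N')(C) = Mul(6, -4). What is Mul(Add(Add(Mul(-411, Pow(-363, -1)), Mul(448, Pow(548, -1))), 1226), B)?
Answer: Rational(2931224112, 16577) ≈ 1.7682e+5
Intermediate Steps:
Function('N')(C) = -24
B = 144 (B = Pow(Add(12, -24), 2) = Pow(-12, 2) = 144)
Mul(Add(Add(Mul(-411, Pow(-363, -1)), Mul(448, Pow(548, -1))), 1226), B) = Mul(Add(Add(Mul(-411, Pow(-363, -1)), Mul(448, Pow(548, -1))), 1226), 144) = Mul(Add(Add(Mul(-411, Rational(-1, 363)), Mul(448, Rational(1, 548))), 1226), 144) = Mul(Add(Add(Rational(137, 121), Rational(112, 137)), 1226), 144) = Mul(Add(Rational(32321, 16577), 1226), 144) = Mul(Rational(20355723, 16577), 144) = Rational(2931224112, 16577)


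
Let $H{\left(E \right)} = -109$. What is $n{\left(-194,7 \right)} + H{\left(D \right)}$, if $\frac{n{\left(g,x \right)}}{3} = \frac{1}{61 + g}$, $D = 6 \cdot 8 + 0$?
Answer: $- \frac{14500}{133} \approx -109.02$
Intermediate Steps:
$D = 48$ ($D = 48 + 0 = 48$)
$n{\left(g,x \right)} = \frac{3}{61 + g}$
$n{\left(-194,7 \right)} + H{\left(D \right)} = \frac{3}{61 - 194} - 109 = \frac{3}{-133} - 109 = 3 \left(- \frac{1}{133}\right) - 109 = - \frac{3}{133} - 109 = - \frac{14500}{133}$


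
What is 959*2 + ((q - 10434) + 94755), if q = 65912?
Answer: 152151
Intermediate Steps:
959*2 + ((q - 10434) + 94755) = 959*2 + ((65912 - 10434) + 94755) = 1918 + (55478 + 94755) = 1918 + 150233 = 152151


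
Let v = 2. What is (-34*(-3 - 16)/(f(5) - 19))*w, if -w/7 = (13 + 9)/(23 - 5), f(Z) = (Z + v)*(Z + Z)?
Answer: -2926/27 ≈ -108.37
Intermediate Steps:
f(Z) = 2*Z*(2 + Z) (f(Z) = (Z + 2)*(Z + Z) = (2 + Z)*(2*Z) = 2*Z*(2 + Z))
w = -77/9 (w = -7*(13 + 9)/(23 - 5) = -154/18 = -7*11/9 = -77/9 ≈ -8.5556)
(-34*(-3 - 16)/(f(5) - 19))*w = -34*(-3 - 16)/(2*5*(2 + 5) - 19)*(-77/9) = -(-646)/(2*5*7 - 19)*(-77/9) = -(-646)/(70 - 19)*(-77/9) = -(-646)/51*(-77/9) = -34*(-19/51)*(-77/9) = (38/3)*(-77/9) = -2926/27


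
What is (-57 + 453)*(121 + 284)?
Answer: 160380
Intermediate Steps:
(-57 + 453)*(121 + 284) = 396*405 = 160380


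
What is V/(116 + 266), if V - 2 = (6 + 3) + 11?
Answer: 11/191 ≈ 0.057592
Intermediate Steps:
V = 22 (V = 2 + ((6 + 3) + 11) = 2 + (9 + 11) = 2 + 20 = 22)
V/(116 + 266) = 22/(116 + 266) = 22/382 = 22*(1/382) = 11/191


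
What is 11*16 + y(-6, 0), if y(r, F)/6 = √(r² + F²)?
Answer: 212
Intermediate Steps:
y(r, F) = 6*√(F² + r²) (y(r, F) = 6*√(r² + F²) = 6*√(F² + r²))
11*16 + y(-6, 0) = 11*16 + 6*√(0² + (-6)²) = 176 + 6*√(0 + 36) = 176 + 6*√36 = 176 + 6*6 = 176 + 36 = 212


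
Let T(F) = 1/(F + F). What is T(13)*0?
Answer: 0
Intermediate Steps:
T(F) = 1/(2*F)
T(13)*0 = ((½)/13)*0 = ((½)*(1/13))*0 = (1/26)*0 = 0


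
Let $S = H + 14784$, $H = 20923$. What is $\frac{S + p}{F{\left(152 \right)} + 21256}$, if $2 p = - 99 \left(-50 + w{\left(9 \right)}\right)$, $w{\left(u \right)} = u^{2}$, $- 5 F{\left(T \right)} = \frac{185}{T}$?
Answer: $\frac{1038844}{646175} \approx 1.6077$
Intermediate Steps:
$F{\left(T \right)} = - \frac{37}{T}$ ($F{\left(T \right)} = - \frac{185 \frac{1}{T}}{5} = - \frac{37}{T}$)
$S = 35707$ ($S = 20923 + 14784 = 35707$)
$p = - \frac{3069}{2}$ ($p = \frac{\left(-99\right) \left(-50 + 9^{2}\right)}{2} = \frac{\left(-99\right) \left(-50 + 81\right)}{2} = \frac{\left(-99\right) 31}{2} = \frac{1}{2} \left(-3069\right) = - \frac{3069}{2} \approx -1534.5$)
$\frac{S + p}{F{\left(152 \right)} + 21256} = \frac{35707 - \frac{3069}{2}}{- \frac{37}{152} + 21256} = \frac{68345}{2 \left(\left(-37\right) \frac{1}{152} + 21256\right)} = \frac{68345}{2 \left(- \frac{37}{152} + 21256\right)} = \frac{68345}{2 \cdot \frac{3230875}{152}} = \frac{68345}{2} \cdot \frac{152}{3230875} = \frac{1038844}{646175}$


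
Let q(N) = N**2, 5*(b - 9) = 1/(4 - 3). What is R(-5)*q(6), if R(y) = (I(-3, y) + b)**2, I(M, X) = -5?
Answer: 15876/25 ≈ 635.04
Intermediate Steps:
b = 46/5 (b = 9 + 1/(5*(4 - 3)) = 9 + (1/5)/1 = 9 + (1/5)*1 = 9 + 1/5 = 46/5 ≈ 9.2000)
R(y) = 441/25 (R(y) = (-5 + 46/5)**2 = (21/5)**2 = 441/25)
R(-5)*q(6) = (441/25)*6**2 = (441/25)*36 = 15876/25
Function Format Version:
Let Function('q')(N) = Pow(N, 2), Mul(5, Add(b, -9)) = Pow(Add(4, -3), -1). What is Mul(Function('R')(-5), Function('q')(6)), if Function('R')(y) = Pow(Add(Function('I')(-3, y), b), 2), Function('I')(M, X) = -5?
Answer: Rational(15876, 25) ≈ 635.04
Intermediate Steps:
b = Rational(46, 5) (b = Add(9, Mul(Rational(1, 5), Pow(Add(4, -3), -1))) = Add(9, Mul(Rational(1, 5), Pow(1, -1))) = Add(9, Mul(Rational(1, 5), 1)) = Add(9, Rational(1, 5)) = Rational(46, 5) ≈ 9.2000)
Function('R')(y) = Rational(441, 25) (Function('R')(y) = Pow(Add(-5, Rational(46, 5)), 2) = Pow(Rational(21, 5), 2) = Rational(441, 25))
Mul(Function('R')(-5), Function('q')(6)) = Mul(Rational(441, 25), Pow(6, 2)) = Mul(Rational(441, 25), 36) = Rational(15876, 25)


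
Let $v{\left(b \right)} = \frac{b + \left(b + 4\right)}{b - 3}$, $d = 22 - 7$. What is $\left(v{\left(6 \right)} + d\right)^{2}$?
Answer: $\frac{3721}{9} \approx 413.44$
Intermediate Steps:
$d = 15$
$v{\left(b \right)} = \frac{4 + 2 b}{-3 + b}$ ($v{\left(b \right)} = \frac{b + \left(4 + b\right)}{-3 + b} = \frac{4 + 2 b}{-3 + b}$)
$\left(v{\left(6 \right)} + d\right)^{2} = \left(\frac{2 \left(2 + 6\right)}{-3 + 6} + 15\right)^{2} = \left(2 \cdot \frac{1}{3} \cdot 8 + 15\right)^{2} = \left(\frac{16}{3} + 15\right)^{2} = \left(\frac{61}{3}\right)^{2} = \frac{3721}{9}$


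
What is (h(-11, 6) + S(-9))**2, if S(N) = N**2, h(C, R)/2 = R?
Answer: 8649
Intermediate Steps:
h(C, R) = 2*R
(h(-11, 6) + S(-9))**2 = (2*6 + (-9)**2)**2 = (12 + 81)**2 = 93**2 = 8649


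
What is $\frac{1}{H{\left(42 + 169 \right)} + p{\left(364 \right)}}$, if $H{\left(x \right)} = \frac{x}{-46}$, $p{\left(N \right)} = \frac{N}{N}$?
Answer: $- \frac{46}{165} \approx -0.27879$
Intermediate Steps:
$p{\left(N \right)} = 1$
$H{\left(x \right)} = - \frac{x}{46}$ ($H{\left(x \right)} = x \left(- \frac{1}{46}\right) = - \frac{x}{46}$)
$\frac{1}{H{\left(42 + 169 \right)} + p{\left(364 \right)}} = \frac{1}{- \frac{42 + 169}{46} + 1} = \frac{1}{\left(- \frac{1}{46}\right) 211 + 1} = \frac{1}{- \frac{211}{46} + 1} = \frac{1}{- \frac{165}{46}} = - \frac{46}{165}$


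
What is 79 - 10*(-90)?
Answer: 979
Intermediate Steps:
79 - 10*(-90) = 79 + 900 = 979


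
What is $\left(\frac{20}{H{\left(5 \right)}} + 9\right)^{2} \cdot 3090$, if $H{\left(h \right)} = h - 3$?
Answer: $1115490$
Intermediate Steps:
$H{\left(h \right)} = -3 + h$
$\left(\frac{20}{H{\left(5 \right)}} + 9\right)^{2} \cdot 3090 = \left(\frac{20}{-3 + 5} + 9\right)^{2} \cdot 3090 = \left(\frac{20}{2} + 9\right)^{2} \cdot 3090 = \left(20 \cdot \frac{1}{2} + 9\right)^{2} \cdot 3090 = \left(10 + 9\right)^{2} \cdot 3090 = 19^{2} \cdot 3090 = 361 \cdot 3090 = 1115490$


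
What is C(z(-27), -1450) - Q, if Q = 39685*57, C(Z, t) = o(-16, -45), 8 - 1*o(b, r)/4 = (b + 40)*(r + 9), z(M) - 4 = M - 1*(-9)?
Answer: -2258557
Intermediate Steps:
z(M) = 13 + M (z(M) = 4 + (M - 1*(-9)) = 4 + (M + 9) = 4 + (9 + M) = 13 + M)
o(b, r) = 32 - 4*(9 + r)*(40 + b) (o(b, r) = 32 - 4*(b + 40)*(r + 9) = 32 - 4*(40 + b)*(9 + r) = 32 - 4*(9 + r)*(40 + b))
C(Z, t) = 3488 (C(Z, t) = -1408 - 160*(-45) - 36*(-16) - 4*(-16)*(-45) = -1408 + 7200 + 576 - 2880 = 3488)
Q = 2262045
C(z(-27), -1450) - Q = 3488 - 1*2262045 = 3488 - 2262045 = -2258557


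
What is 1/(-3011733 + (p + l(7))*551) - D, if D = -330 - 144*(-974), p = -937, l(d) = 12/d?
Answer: -3454706894935/24689528 ≈ -1.3993e+5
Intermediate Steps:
D = 139926 (D = -330 + 140256 = 139926)
1/(-3011733 + (p + l(7))*551) - D = 1/(-3011733 + (-937 + 12/7)*551) - 1*139926 = 1/(-3011733 + (-937 + 12*(1/7))*551) - 139926 = 1/(-3011733 + (-937 + 12/7)*551) - 139926 = 1/(-3011733 - 6547/7*551) - 139926 = 1/(-3011733 - 3607397/7) - 139926 = 1/(-24689528/7) - 139926 = -7/24689528 - 139926 = -3454706894935/24689528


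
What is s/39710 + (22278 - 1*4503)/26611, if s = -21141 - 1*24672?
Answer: -513284493/1056722810 ≈ -0.48573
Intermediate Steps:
s = -45813 (s = -21141 - 24672 = -45813)
s/39710 + (22278 - 1*4503)/26611 = -45813/39710 + (22278 - 1*4503)/26611 = -45813*1/39710 + (22278 - 4503)*(1/26611) = -45813/39710 + 17775*(1/26611) = -45813/39710 + 17775/26611 = -513284493/1056722810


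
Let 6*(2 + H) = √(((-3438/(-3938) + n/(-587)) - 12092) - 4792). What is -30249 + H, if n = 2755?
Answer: -30251 + I*√22560111121765382/6934818 ≈ -30251.0 + 21.659*I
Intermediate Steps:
H = -2 + I*√22560111121765382/6934818 (H = -2 + √(((-3438/(-3938) + 2755/(-587)) - 12092) - 4792)/6 = -2 + √(((-3438*(-1/3938) + 2755*(-1/587)) - 12092) - 4792)/6 = -2 + √(((1719/1969 - 2755/587) - 12092) - 4792)/6 = -2 + √((-4415542/1155803 - 12092) - 4792)/6 = -2 + √(-13980385418/1155803 - 4792)/6 = -2 + √(-19518993394/1155803)/6 = -2 + (I*√22560111121765382/1155803)/6 = -2 + I*√22560111121765382/6934818 ≈ -2.0 + 21.659*I)
-30249 + H = -30249 + (-2 + I*√22560111121765382/6934818) = -30251 + I*√22560111121765382/6934818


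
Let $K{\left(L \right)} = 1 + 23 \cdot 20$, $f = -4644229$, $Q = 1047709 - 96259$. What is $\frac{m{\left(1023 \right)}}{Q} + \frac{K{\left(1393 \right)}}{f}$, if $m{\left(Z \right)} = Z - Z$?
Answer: $- \frac{461}{4644229} \approx -9.9263 \cdot 10^{-5}$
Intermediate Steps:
$Q = 951450$
$m{\left(Z \right)} = 0$
$K{\left(L \right)} = 461$ ($K{\left(L \right)} = 1 + 460 = 461$)
$\frac{m{\left(1023 \right)}}{Q} + \frac{K{\left(1393 \right)}}{f} = \frac{0}{951450} + \frac{461}{-4644229} = 0 \cdot \frac{1}{951450} + 461 \left(- \frac{1}{4644229}\right) = 0 - \frac{461}{4644229} = - \frac{461}{4644229}$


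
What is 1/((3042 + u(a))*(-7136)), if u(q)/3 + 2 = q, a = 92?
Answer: -1/23634432 ≈ -4.2311e-8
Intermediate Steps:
u(q) = -6 + 3*q
1/((3042 + u(a))*(-7136)) = 1/((3042 + (-6 + 3*92))*(-7136)) = -1/7136/(3042 + (-6 + 276)) = -1/7136/(3042 + 270) = -1/7136/3312 = (1/3312)*(-1/7136) = -1/23634432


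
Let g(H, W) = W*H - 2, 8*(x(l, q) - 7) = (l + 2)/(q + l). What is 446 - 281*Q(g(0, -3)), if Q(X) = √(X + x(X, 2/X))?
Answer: 446 - 281*√5 ≈ -182.34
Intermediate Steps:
x(l, q) = 7 + (2 + l)/(8*(l + q)) (x(l, q) = 7 + ((l + 2)/(q + l))/8 = 7 + ((2 + l)/(l + q))/8 = 7 + (2 + l)/(8*(l + q)))
g(H, W) = -2 + H*W (g(H, W) = H*W - 2 = -2 + H*W)
Q(X) = √(X + (2 + 57*X + 112/X)/(8*(X + 2/X))) (Q(X) = √(X + (2 + 56*(2/X) + 57*X)/(8*(X + 2/X))) = √(X + (2 + 112/X + 57*X)/(8*(X + 2/X))) = √(X + (2 + 57*X + 112/X)/(8*(X + 2/X))))
446 - 281*Q(g(0, -3)) = 446 - 281*√2*√((112 + 8*(-2 + 0*(-3))³ + 18*(-2 + 0*(-3)) + 57*(-2 + 0*(-3))²)/(2 + (-2 + 0*(-3))²))/4 = 446 - 281*√2*√((112 + 8*(-2 + 0)³ + 18*(-2 + 0) + 57*(-2 + 0)²)/(2 + (-2 + 0)²))/4 = 446 - 281*√2*√((112 + 8*(-2)³ + 18*(-2) + 57*(-2)²)/(2 + (-2)²))/4 = 446 - 281*√2*√((112 + 8*(-8) - 36 + 57*4)/(2 + 4))/4 = 446 - 281*√2*√((112 - 64 - 36 + 228)/6)/4 = 446 - 281*√2*√((⅙)*240)/4 = 446 - 281*√2*√40/4 = 446 - 281*√2*2*√10/4 = 446 - 281*√5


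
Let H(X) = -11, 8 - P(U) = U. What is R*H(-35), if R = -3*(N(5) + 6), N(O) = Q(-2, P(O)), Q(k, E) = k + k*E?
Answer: -66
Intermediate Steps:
P(U) = 8 - U
Q(k, E) = k + E*k
N(O) = -18 + 2*O (N(O) = -2*(1 + (8 - O)) = -2*(9 - O) = -18 + 2*O)
R = 6 (R = -3*((-18 + 2*5) + 6) = -3*((-18 + 10) + 6) = -3*(-8 + 6) = -3*(-2) = 6)
R*H(-35) = 6*(-11) = -66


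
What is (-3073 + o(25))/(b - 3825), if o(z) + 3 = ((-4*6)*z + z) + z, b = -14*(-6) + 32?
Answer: 3626/3709 ≈ 0.97762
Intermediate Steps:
b = 116 (b = 84 + 32 = 116)
o(z) = -3 - 22*z (o(z) = -3 + (((-4*6)*z + z) + z) = -3 + ((-24*z + z) + z) = -3 + (-23*z + z) = -3 - 22*z)
(-3073 + o(25))/(b - 3825) = (-3073 + (-3 - 22*25))/(116 - 3825) = (-3073 + (-3 - 550))/(-3709) = (-3073 - 553)*(-1/3709) = -3626*(-1/3709) = 3626/3709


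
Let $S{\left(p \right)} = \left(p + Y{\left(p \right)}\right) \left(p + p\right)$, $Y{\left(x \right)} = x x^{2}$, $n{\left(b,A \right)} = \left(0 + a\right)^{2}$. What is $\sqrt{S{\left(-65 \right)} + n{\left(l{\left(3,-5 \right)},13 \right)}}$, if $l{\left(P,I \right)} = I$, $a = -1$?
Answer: $29 \sqrt{42461} \approx 5975.8$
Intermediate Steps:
$n{\left(b,A \right)} = 1$ ($n{\left(b,A \right)} = \left(0 - 1\right)^{2} = \left(-1\right)^{2} = 1$)
$Y{\left(x \right)} = x^{3}$
$S{\left(p \right)} = 2 p \left(p + p^{3}\right)$ ($S{\left(p \right)} = \left(p + p^{3}\right) \left(p + p\right) = \left(p + p^{3}\right) 2 p = 2 p \left(p + p^{3}\right)$)
$\sqrt{S{\left(-65 \right)} + n{\left(l{\left(3,-5 \right)},13 \right)}} = \sqrt{2 \left(-65\right)^{2} \left(1 + \left(-65\right)^{2}\right) + 1} = \sqrt{2 \cdot 4225 \left(1 + 4225\right) + 1} = \sqrt{2 \cdot 4225 \cdot 4226 + 1} = \sqrt{35709700 + 1} = \sqrt{35709701} = 29 \sqrt{42461}$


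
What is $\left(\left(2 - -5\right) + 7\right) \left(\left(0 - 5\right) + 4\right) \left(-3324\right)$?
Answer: $46536$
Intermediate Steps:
$\left(\left(2 - -5\right) + 7\right) \left(\left(0 - 5\right) + 4\right) \left(-3324\right) = \left(\left(2 + 5\right) + 7\right) \left(-5 + 4\right) \left(-3324\right) = \left(7 + 7\right) \left(-1\right) \left(-3324\right) = 14 \left(-1\right) \left(-3324\right) = \left(-14\right) \left(-3324\right) = 46536$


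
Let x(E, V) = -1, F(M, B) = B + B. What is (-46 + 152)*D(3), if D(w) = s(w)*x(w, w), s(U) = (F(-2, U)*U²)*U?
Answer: -17172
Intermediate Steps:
F(M, B) = 2*B
s(U) = 2*U⁴ (s(U) = ((2*U)*U²)*U = (2*U³)*U = 2*U⁴)
D(w) = -2*w⁴ (D(w) = (2*w⁴)*(-1) = -2*w⁴)
(-46 + 152)*D(3) = (-46 + 152)*(-2*3⁴) = 106*(-2*81) = 106*(-162) = -17172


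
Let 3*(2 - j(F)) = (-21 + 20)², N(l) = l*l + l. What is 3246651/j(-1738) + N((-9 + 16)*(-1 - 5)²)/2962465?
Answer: 104924618847/53863 ≈ 1.9480e+6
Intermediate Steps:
N(l) = l + l² (N(l) = l² + l = l + l²)
j(F) = 5/3 (j(F) = 2 - (-21 + 20)²/3 = 2 - ⅓*(-1)² = 2 - ⅓*1 = 2 - ⅓ = 5/3)
3246651/j(-1738) + N((-9 + 16)*(-1 - 5)²)/2962465 = 3246651/(5/3) + (((-9 + 16)*(-1 - 5)²)*(1 + (-9 + 16)*(-1 - 5)²))/2962465 = 3246651*(⅗) + ((7*(-6)²)*(1 + 7*(-6)²))*(1/2962465) = 9739953/5 + ((7*36)*(1 + 7*36))*(1/2962465) = 9739953/5 + (252*(1 + 252))*(1/2962465) = 9739953/5 + (252*253)*(1/2962465) = 9739953/5 + 63756*(1/2962465) = 9739953/5 + 5796/269315 = 104924618847/53863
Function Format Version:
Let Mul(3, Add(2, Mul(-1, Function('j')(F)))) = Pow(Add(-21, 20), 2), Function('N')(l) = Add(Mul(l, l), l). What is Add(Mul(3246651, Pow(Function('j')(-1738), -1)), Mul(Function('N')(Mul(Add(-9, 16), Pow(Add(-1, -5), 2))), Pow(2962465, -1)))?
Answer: Rational(104924618847, 53863) ≈ 1.9480e+6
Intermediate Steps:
Function('N')(l) = Add(l, Pow(l, 2)) (Function('N')(l) = Add(Pow(l, 2), l) = Add(l, Pow(l, 2)))
Function('j')(F) = Rational(5, 3) (Function('j')(F) = Add(2, Mul(Rational(-1, 3), Pow(Add(-21, 20), 2))) = Add(2, Mul(Rational(-1, 3), Pow(-1, 2))) = Add(2, Mul(Rational(-1, 3), 1)) = Add(2, Rational(-1, 3)) = Rational(5, 3))
Add(Mul(3246651, Pow(Function('j')(-1738), -1)), Mul(Function('N')(Mul(Add(-9, 16), Pow(Add(-1, -5), 2))), Pow(2962465, -1))) = Add(Mul(3246651, Pow(Rational(5, 3), -1)), Mul(Mul(Mul(Add(-9, 16), Pow(Add(-1, -5), 2)), Add(1, Mul(Add(-9, 16), Pow(Add(-1, -5), 2)))), Pow(2962465, -1))) = Add(Mul(3246651, Rational(3, 5)), Mul(Mul(Mul(7, Pow(-6, 2)), Add(1, Mul(7, Pow(-6, 2)))), Rational(1, 2962465))) = Add(Rational(9739953, 5), Mul(Mul(Mul(7, 36), Add(1, Mul(7, 36))), Rational(1, 2962465))) = Add(Rational(9739953, 5), Mul(Mul(252, Add(1, 252)), Rational(1, 2962465))) = Add(Rational(9739953, 5), Mul(Mul(252, 253), Rational(1, 2962465))) = Add(Rational(9739953, 5), Mul(63756, Rational(1, 2962465))) = Add(Rational(9739953, 5), Rational(5796, 269315)) = Rational(104924618847, 53863)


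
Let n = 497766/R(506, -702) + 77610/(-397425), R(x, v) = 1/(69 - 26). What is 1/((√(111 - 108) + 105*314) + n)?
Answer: 15048388261217570/322590911765317616910721 - 701985025*√3/322590911765317616910721 ≈ 4.6648e-8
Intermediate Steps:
R(x, v) = 1/43
n = 567097332136/26495 (n = 497766/(1/43) + 77610/(-397425) = 497766*43 + 77610*(-1/397425) = 21403938 - 5174/26495 = 567097332136/26495 ≈ 2.1404e+7)
1/((√(111 - 108) + 105*314) + n) = 1/((√(111 - 108) + 105*314) + 567097332136/26495) = 1/((√3 + 32970) + 567097332136/26495) = 1/((32970 + √3) + 567097332136/26495) = 1/(567970872286/26495 + √3)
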